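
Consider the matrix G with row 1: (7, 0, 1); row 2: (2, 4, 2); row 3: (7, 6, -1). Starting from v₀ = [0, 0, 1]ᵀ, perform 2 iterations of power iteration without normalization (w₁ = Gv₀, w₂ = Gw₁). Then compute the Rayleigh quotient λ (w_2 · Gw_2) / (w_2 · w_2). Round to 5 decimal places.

4.88800

w1 = Gv₀ = (1, 2, -1)
w2 = Gw1 = (6, 8, 20)
Gw2 = (62, 84, 70)
w2·Gw2 = 6·62 + 8·84 + 20·70 = 2444; w2·w2 = 6·6 + 8·8 + 20·20 = 500
λ ≈ 2444/500 = 4.88800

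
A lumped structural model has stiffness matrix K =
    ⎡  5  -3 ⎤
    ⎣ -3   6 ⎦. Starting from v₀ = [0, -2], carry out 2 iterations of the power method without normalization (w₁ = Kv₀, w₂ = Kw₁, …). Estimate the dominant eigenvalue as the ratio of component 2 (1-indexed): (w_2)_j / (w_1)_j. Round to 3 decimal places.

w1 = Kv₀ = (5·0 + (-3)·(-2); (-3)·0 + 6·(-2)) = (6, -12)
w2 = Kw1 = (5·6 + (-3)·(-12); (-3)·6 + 6·(-12)) = (66, -90)
Ratio at component: -90 / -12 = 7.500

λ ≈ 7.500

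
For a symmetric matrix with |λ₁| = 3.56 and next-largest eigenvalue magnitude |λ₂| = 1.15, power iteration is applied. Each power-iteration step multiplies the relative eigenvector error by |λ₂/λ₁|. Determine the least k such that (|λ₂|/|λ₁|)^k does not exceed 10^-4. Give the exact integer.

9

|λ₂/λ₁| = 1.15/3.56 = 0.32303
Need k ≥ ln(10^-4) / ln(0.32303) = -9.2103 / -1.1300 ≈ 8.151
Smallest integer k satisfying the bound: 9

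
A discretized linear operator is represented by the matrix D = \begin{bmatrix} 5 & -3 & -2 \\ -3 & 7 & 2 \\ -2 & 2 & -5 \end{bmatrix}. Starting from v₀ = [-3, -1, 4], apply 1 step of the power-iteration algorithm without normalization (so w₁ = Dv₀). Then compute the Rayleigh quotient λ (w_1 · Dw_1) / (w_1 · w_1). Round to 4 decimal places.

w1 = Dv₀ = (-20, 10, -16)
Dw1 = (-98, 98, 140)
w1·Dw1 = (-20)·(-98) + 10·98 + (-16)·140 = 700; w1·w1 = (-20)·(-20) + 10·10 + (-16)·(-16) = 756
λ ≈ 700/756 = 0.9259

0.9259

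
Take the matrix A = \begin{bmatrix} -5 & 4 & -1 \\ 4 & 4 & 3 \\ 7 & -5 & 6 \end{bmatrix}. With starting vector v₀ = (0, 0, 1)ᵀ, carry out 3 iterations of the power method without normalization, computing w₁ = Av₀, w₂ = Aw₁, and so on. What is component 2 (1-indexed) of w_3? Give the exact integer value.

190

w1 = Av₀ = ((-5)·0 + 4·0 + (-1)·1; 4·0 + 4·0 + 3·1; 7·0 + (-5)·0 + 6·1) = (-1, 3, 6)
w2 = Aw1 = ((-5)·(-1) + 4·3 + (-1)·6; 4·(-1) + 4·3 + 3·6; 7·(-1) + (-5)·3 + 6·6) = (11, 26, 14)
w3 = Aw2 = (35, 190, 31)
The requested component of w3 is 190.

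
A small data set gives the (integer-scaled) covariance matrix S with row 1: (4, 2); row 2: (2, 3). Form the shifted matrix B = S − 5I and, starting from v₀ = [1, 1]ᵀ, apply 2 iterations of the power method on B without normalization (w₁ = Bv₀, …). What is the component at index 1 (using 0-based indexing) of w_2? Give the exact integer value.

2

B = S − 5I has rows (-1, 2); (2, -2)
w1 = Bv₀ = ((-1)·1 + 2·1; 2·1 + (-2)·1) = (1, 0)
w2 = Bw1 = ((-1)·1 + 2·0; 2·1 + (-2)·0) = (-1, 2)
Requested component of w2: 2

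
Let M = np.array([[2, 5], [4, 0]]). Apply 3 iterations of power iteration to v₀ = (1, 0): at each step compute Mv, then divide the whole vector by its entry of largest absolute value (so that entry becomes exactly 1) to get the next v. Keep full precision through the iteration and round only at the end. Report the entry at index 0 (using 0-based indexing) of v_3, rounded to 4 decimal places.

Mv0 = (2.00000, 4.00000); divide by 4.00000 → v1 = (0.50000, 1.00000)
Mv1 = (6.00000, 2.00000); divide by 6.00000 → v2 = (1.00000, 0.33333)
Mv2 = (3.66667, 4.00000); divide by 4.00000 → v3 = (0.91667, 1.00000)
Requested entry of v3: 88/96 = 0.9167

0.9167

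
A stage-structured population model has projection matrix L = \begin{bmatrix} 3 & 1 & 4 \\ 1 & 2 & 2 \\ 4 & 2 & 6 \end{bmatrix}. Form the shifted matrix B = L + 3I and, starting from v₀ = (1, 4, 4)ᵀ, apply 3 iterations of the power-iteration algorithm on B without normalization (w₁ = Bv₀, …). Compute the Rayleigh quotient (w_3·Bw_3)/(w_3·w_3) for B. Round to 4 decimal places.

B = L + 3I has rows (6, 1, 4); (1, 5, 2); (4, 2, 9)
w1 = Bv₀ = (6·1 + 1·4 + 4·4; 1·1 + 5·4 + 2·4; 4·1 + 2·4 + 9·4) = (26, 29, 48)
w2 = Bw1 = (6·26 + 1·29 + 4·48; 1·26 + 5·29 + 2·48; 4·26 + 2·29 + 9·48) = (377, 267, 594)
w3 = Bw2 = (4905, 2900, 7388)
Bw3 = (61882, 34181, 91912)
w3·Bw3 = 1081701966; w3·w3 = 87051569; μ ≈ 1081701966/87051569 = 12.4260

μ ≈ 12.4260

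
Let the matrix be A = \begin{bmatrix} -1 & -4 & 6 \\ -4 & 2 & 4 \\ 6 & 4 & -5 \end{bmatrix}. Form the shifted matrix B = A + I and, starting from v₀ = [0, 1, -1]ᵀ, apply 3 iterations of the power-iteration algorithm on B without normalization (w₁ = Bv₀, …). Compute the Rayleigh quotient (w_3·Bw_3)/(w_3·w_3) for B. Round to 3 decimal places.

-10.385

B = A + I has rows (0, -4, 6); (-4, 3, 4); (6, 4, -4)
w1 = Bv₀ = (0·0 + (-4)·1 + 6·(-1); (-4)·0 + 3·1 + 4·(-1); 6·0 + 4·1 + (-4)·(-1)) = (-10, -1, 8)
w2 = Bw1 = (0·(-10) + (-4)·(-1) + 6·8; (-4)·(-10) + 3·(-1) + 4·8; 6·(-10) + 4·(-1) + (-4)·8) = (52, 69, -96)
w3 = Bw2 = (-852, -385, 972)
Bw3 = (7372, 6141, -10540)
w3·Bw3 = -18890109; w3·w3 = 1818913; μ ≈ -18890109/1818913 = -10.385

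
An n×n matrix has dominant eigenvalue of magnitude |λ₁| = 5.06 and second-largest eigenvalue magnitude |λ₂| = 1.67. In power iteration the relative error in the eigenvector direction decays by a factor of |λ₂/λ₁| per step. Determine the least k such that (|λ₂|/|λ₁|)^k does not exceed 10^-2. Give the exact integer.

|λ₂/λ₁| = 1.67/5.06 = 0.33004
Need k ≥ ln(10^-2) / ln(0.33004) = -4.6052 / -1.1085 ≈ 4.154
Smallest integer k satisfying the bound: 5

5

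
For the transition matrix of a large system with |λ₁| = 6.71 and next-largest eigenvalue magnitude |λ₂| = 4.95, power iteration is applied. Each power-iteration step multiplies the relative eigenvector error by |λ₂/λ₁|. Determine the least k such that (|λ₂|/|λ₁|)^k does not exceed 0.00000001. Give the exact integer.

61

|λ₂/λ₁| = 4.95/6.71 = 0.73770
Need k ≥ ln(0.00000001) / ln(0.73770) = -18.4207 / -0.3042 ≈ 60.552
Smallest integer k satisfying the bound: 61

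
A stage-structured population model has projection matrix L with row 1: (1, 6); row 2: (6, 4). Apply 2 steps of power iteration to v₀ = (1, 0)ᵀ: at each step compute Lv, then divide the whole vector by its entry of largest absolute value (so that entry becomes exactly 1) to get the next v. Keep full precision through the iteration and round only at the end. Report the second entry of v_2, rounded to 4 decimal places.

Lv0 = (1.00000, 6.00000); divide by 6.00000 → v1 = (0.16667, 1.00000)
Lv1 = (6.16667, 5.00000); divide by 6.16667 → v2 = (1.00000, 0.81081)
Requested entry of v2: 30/37 = 0.8108

0.8108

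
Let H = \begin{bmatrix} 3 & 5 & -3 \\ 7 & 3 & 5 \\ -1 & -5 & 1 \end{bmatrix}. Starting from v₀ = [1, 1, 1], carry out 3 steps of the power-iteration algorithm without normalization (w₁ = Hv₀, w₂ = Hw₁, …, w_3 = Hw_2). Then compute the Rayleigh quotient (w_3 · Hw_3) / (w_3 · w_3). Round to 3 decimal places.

w1 = Hv₀ = (5, 15, -5)
w2 = Hw1 = (105, 55, -85)
w3 = Hw2 = (845, 475, -465)
Hw3 = (6305, 5015, -3685)
w3·Hw3 = 845·6305 + 475·5015 + (-465)·(-3685) = 9423375; w3·w3 = 845·845 + 475·475 + (-465)·(-465) = 1155875
λ ≈ 9423375/1155875 = 8.153

λ ≈ 8.153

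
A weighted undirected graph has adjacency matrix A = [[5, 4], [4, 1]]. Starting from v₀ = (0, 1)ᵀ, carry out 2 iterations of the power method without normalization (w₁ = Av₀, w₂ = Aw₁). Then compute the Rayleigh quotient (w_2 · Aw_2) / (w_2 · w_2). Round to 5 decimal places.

w1 = Av₀ = (4, 1)
w2 = Aw1 = (24, 17)
Aw2 = (188, 113)
w2·Aw2 = 24·188 + 17·113 = 6433; w2·w2 = 24·24 + 17·17 = 865
λ ≈ 6433/865 = 7.43699

λ ≈ 7.43699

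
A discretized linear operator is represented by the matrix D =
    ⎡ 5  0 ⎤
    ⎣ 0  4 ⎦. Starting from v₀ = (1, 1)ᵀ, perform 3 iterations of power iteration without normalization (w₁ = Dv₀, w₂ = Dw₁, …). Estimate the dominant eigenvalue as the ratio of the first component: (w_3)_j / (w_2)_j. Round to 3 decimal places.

w1 = Dv₀ = (5·1 + 0·1; 0·1 + 4·1) = (5, 4)
w2 = Dw1 = (5·5 + 0·4; 0·5 + 4·4) = (25, 16)
w3 = Dw2 = (125, 64)
Ratio at component: 125 / 25 = 5.000

λ ≈ 5.000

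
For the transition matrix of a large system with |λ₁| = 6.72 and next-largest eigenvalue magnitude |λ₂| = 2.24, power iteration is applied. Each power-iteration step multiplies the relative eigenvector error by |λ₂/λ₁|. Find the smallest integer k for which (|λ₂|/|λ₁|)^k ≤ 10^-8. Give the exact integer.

|λ₂/λ₁| = 2.24/6.72 = 0.33333
Need k ≥ ln(10^-8) / ln(0.33333) = -18.4207 / -1.0986 ≈ 16.767
Smallest integer k satisfying the bound: 17

17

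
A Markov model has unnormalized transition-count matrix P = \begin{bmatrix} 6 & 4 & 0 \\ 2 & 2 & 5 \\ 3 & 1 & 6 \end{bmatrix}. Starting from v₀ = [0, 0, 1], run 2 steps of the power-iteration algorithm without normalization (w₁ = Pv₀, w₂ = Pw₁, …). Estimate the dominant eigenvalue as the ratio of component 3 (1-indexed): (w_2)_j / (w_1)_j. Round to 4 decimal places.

λ ≈ 6.8333

w1 = Pv₀ = (0, 5, 6)
w2 = Pw1 = (20, 40, 41)
Ratio at component: 41 / 6 = 6.8333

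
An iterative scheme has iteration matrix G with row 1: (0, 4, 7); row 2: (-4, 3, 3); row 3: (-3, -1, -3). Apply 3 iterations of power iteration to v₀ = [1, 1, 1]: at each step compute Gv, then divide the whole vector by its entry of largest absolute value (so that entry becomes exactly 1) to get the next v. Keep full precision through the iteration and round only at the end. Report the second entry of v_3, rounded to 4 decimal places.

0.1647

Gv0 = (11.00000, 2.00000, -7.00000); divide by 11.00000 → v1 = (1.00000, 0.18182, -0.63636)
Gv1 = (-3.72727, -5.36364, -1.27273); divide by -5.36364 → v2 = (0.69492, 1.00000, 0.23729)
Gv2 = (5.66102, 0.93220, -3.79661); divide by 5.66102 → v3 = (1.00000, 0.16467, -0.67066)
Requested entry of v3: -55/-334 = 0.1647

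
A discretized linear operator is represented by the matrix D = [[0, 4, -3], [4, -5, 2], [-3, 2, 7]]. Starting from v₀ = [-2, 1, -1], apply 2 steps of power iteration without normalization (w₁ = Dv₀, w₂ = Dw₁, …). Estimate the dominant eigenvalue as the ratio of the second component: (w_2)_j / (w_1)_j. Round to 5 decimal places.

w1 = Dv₀ = (7, -15, 1)
w2 = Dw1 = (-63, 105, -44)
Ratio at component: 105 / -15 = -7.00000

-7.00000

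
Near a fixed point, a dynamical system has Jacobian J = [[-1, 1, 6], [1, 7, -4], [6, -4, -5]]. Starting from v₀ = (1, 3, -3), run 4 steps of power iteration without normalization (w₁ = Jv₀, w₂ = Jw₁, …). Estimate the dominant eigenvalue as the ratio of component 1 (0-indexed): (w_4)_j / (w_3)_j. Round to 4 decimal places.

w1 = Jv₀ = ((-1)·1 + 1·3 + 6·(-3); 1·1 + 7·3 + (-4)·(-3); 6·1 + (-4)·3 + (-5)·(-3)) = (-16, 34, 9)
w2 = Jw1 = ((-1)·(-16) + 1·34 + 6·9; 1·(-16) + 7·34 + (-4)·9; 6·(-16) + (-4)·34 + (-5)·9) = (104, 186, -277)
w3 = Jw2 = (-1580, 2514, 1265)
w4 = Jw3 = (11684, 10958, -25861)
Ratio at component: 10958 / 2514 = 4.3588

4.3588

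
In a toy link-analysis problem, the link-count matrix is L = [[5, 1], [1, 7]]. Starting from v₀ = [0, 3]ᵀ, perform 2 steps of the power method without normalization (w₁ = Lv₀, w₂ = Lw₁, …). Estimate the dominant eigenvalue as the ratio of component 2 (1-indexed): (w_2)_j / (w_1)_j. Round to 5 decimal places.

7.14286

w1 = Lv₀ = (5·0 + 1·3; 1·0 + 7·3) = (3, 21)
w2 = Lw1 = (5·3 + 1·21; 1·3 + 7·21) = (36, 150)
Ratio at component: 150 / 21 = 7.14286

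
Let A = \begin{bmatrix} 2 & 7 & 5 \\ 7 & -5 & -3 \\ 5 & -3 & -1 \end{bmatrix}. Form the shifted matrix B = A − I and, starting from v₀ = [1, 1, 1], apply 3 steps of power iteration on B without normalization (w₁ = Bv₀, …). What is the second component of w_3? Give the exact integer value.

B = A − I has rows (1, 7, 5); (7, -6, -3); (5, -3, -2)
w1 = Bv₀ = (13, -2, 0)
w2 = Bw1 = (-1, 103, 71)
w3 = Bw2 = (1075, -838, -456)
Requested component of w3: -838

-838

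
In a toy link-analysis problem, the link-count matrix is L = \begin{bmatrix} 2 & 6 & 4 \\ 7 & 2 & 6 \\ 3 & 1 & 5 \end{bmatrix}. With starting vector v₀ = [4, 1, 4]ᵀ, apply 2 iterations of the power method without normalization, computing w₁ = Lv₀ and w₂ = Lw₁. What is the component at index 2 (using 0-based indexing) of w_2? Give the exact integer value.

309

w1 = Lv₀ = (30, 54, 33)
w2 = Lw1 = (516, 516, 309)
The requested component of w2 is 309.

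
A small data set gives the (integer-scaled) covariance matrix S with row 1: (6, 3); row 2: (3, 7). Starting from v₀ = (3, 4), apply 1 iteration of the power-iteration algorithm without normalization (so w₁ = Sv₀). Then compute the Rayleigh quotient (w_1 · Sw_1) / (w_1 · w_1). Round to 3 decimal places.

9.539

w1 = Sv₀ = (30, 37)
Sw1 = (291, 349)
w1·Sw1 = 30·291 + 37·349 = 21643; w1·w1 = 30·30 + 37·37 = 2269
λ ≈ 21643/2269 = 9.539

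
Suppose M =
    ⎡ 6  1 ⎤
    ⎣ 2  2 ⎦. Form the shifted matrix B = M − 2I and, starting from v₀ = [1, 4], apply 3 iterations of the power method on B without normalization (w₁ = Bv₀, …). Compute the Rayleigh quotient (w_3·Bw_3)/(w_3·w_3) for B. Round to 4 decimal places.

B = M − 2I has rows (4, 1); (2, 0)
w1 = Bv₀ = (4·1 + 1·4; 2·1 + 0·4) = (8, 2)
w2 = Bw1 = (4·8 + 1·2; 2·8 + 0·2) = (34, 16)
w3 = Bw2 = (152, 68)
Bw3 = (676, 304)
w3·Bw3 = 123424; w3·w3 = 27728; μ ≈ 123424/27728 = 4.4512

μ ≈ 4.4512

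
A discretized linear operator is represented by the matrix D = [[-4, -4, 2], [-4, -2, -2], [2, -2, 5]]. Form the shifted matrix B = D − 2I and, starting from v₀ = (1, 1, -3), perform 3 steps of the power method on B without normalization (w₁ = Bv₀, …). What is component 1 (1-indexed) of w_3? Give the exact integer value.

B = D − 2I has rows (-6, -4, 2); (-4, -4, -2); (2, -2, 3)
w1 = Bv₀ = ((-6)·1 + (-4)·1 + 2·(-3); (-4)·1 + (-4)·1 + (-2)·(-3); 2·1 + (-2)·1 + 3·(-3)) = (-16, -2, -9)
w2 = Bw1 = ((-6)·(-16) + (-4)·(-2) + 2·(-9); (-4)·(-16) + (-4)·(-2) + (-2)·(-9); 2·(-16) + (-2)·(-2) + 3·(-9)) = (86, 90, -55)
w3 = Bw2 = (-986, -594, -173)
Requested component of w3: -986

-986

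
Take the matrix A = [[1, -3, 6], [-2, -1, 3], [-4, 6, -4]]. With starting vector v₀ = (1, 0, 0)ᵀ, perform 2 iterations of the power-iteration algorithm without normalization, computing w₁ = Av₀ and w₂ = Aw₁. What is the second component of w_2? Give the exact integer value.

w1 = Av₀ = (1, -2, -4)
w2 = Aw1 = (-17, -12, 0)
The requested component of w2 is -12.

-12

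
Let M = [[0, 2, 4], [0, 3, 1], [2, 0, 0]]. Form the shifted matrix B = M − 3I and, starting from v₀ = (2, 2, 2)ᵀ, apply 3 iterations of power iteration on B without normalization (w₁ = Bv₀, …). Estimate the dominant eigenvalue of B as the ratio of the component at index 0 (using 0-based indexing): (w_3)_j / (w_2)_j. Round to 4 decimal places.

B = M − 3I has rows (-3, 2, 4); (0, 0, 1); (2, 0, -3)
w1 = Bv₀ = (6, 2, -2)
w2 = Bw1 = (-22, -2, 18)
w3 = Bw2 = (134, 18, -98)
Ratio: 134/-22 = -6.0909

μ ≈ -6.0909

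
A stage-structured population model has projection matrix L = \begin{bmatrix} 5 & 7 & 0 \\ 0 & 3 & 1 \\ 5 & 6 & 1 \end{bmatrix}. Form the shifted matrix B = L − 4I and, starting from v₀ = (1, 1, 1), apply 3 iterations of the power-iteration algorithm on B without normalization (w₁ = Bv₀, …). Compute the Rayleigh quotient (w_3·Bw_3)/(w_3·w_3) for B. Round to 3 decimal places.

3.100

B = L − 4I has rows (1, 7, 0); (0, -1, 1); (5, 6, -3)
w1 = Bv₀ = (1·1 + 7·1 + 0·1; 0·1 + (-1)·1 + 1·1; 5·1 + 6·1 + (-3)·1) = (8, 0, 8)
w2 = Bw1 = (1·8 + 7·0 + 0·8; 0·8 + (-1)·0 + 1·8; 5·8 + 6·0 + (-3)·8) = (8, 8, 16)
w3 = Bw2 = (64, 8, 40)
Bw3 = (120, 32, 248)
w3·Bw3 = 17856; w3·w3 = 5760; μ ≈ 17856/5760 = 3.100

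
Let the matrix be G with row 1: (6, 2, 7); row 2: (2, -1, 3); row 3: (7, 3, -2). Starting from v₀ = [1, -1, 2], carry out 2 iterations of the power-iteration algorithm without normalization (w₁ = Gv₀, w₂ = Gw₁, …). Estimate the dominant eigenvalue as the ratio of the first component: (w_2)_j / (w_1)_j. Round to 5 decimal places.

7.00000

w1 = Gv₀ = (6·1 + 2·(-1) + 7·2; 2·1 + (-1)·(-1) + 3·2; 7·1 + 3·(-1) + (-2)·2) = (18, 9, 0)
w2 = Gw1 = (6·18 + 2·9 + 7·0; 2·18 + (-1)·9 + 3·0; 7·18 + 3·9 + (-2)·0) = (126, 27, 153)
Ratio at component: 126 / 18 = 7.00000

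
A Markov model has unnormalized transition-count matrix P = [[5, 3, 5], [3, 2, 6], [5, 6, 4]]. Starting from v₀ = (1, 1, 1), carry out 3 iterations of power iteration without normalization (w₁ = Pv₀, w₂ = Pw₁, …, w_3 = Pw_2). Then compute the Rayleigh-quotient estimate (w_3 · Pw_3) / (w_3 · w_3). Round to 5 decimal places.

13.16521

w1 = Pv₀ = (5·1 + 3·1 + 5·1; 3·1 + 2·1 + 6·1; 5·1 + 6·1 + 4·1) = (13, 11, 15)
w2 = Pw1 = (5·13 + 3·11 + 5·15; 3·13 + 2·11 + 6·15; 5·13 + 6·11 + 4·15) = (173, 151, 191)
w3 = Pw2 = (2273, 1967, 2535)
Pw3 = (29941, 25963, 33307)
w3·Pw3 = 2273·29941 + 1967·25963 + 2535·33307 = 203558359; w3·w3 = 2273·2273 + 1967·1967 + 2535·2535 = 15461843
λ ≈ 203558359/15461843 = 13.16521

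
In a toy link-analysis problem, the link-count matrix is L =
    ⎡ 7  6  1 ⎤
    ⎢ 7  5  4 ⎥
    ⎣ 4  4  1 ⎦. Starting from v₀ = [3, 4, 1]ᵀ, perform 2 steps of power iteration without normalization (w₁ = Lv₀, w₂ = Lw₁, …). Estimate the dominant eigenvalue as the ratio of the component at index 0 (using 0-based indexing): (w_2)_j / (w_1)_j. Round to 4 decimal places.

13.5000

w1 = Lv₀ = (7·3 + 6·4 + 1·1; 7·3 + 5·4 + 4·1; 4·3 + 4·4 + 1·1) = (46, 45, 29)
w2 = Lw1 = (7·46 + 6·45 + 1·29; 7·46 + 5·45 + 4·29; 4·46 + 4·45 + 1·29) = (621, 663, 393)
Ratio at component: 621 / 46 = 13.5000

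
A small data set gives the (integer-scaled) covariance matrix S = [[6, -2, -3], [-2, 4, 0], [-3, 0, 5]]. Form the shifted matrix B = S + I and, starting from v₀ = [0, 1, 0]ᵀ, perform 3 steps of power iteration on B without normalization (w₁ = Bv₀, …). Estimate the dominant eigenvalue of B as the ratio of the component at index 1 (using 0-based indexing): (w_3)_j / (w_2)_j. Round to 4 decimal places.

6.6552

B = S + I has rows (7, -2, -3); (-2, 5, 0); (-3, 0, 6)
w1 = Bv₀ = (-2, 5, 0)
w2 = Bw1 = (-24, 29, 6)
w3 = Bw2 = (-244, 193, 108)
Ratio: 193/29 = 6.6552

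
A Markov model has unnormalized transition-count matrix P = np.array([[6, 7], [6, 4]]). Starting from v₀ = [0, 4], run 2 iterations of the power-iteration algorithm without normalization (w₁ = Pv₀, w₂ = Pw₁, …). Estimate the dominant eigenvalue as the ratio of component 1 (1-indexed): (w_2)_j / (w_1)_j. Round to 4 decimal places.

w1 = Pv₀ = (6·0 + 7·4; 6·0 + 4·4) = (28, 16)
w2 = Pw1 = (6·28 + 7·16; 6·28 + 4·16) = (280, 232)
Ratio at component: 280 / 28 = 10.0000

λ ≈ 10.0000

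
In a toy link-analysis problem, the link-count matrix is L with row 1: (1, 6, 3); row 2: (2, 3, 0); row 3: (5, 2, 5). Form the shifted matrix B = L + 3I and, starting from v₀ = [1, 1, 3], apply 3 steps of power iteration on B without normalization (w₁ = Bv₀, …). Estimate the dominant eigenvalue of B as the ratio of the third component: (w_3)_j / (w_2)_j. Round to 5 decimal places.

μ ≈ 11.50139

B = L + 3I has rows (4, 6, 3); (2, 6, 0); (5, 2, 8)
w1 = Bv₀ = (19, 8, 31)
w2 = Bw1 = (217, 86, 359)
w3 = Bw2 = (2461, 950, 4129)
Ratio: 4129/359 = 11.50139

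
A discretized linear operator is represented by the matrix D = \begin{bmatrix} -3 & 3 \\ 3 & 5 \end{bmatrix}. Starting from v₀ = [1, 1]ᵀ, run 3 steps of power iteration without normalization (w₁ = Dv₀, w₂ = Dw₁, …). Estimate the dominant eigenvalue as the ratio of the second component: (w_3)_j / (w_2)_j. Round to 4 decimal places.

w1 = Dv₀ = (0, 8)
w2 = Dw1 = (24, 40)
w3 = Dw2 = (48, 272)
Ratio at component: 272 / 40 = 6.8000

λ ≈ 6.8000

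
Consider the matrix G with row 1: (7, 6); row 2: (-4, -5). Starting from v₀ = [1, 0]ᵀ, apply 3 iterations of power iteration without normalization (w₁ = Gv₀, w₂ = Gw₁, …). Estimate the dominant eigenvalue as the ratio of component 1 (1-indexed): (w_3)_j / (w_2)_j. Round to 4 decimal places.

w1 = Gv₀ = (7·1 + 6·0; (-4)·1 + (-5)·0) = (7, -4)
w2 = Gw1 = (7·7 + 6·(-4); (-4)·7 + (-5)·(-4)) = (25, -8)
w3 = Gw2 = (127, -60)
Ratio at component: 127 / 25 = 5.0800

5.0800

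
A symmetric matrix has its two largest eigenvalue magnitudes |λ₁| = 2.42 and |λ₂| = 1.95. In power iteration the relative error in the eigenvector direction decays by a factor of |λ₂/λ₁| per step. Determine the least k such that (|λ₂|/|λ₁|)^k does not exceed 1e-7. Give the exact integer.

75

|λ₂/λ₁| = 1.95/2.42 = 0.80579
Need k ≥ ln(1e-7) / ln(0.80579) = -16.1181 / -0.2159 ≈ 74.642
Smallest integer k satisfying the bound: 75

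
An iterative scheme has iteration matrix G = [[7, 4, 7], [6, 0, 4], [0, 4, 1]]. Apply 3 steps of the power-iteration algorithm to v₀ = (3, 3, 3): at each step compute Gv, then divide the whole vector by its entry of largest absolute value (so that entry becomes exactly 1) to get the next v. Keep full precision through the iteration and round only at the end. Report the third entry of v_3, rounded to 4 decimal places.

0.2493

Gv0 = (54.00000, 30.00000, 15.00000); divide by 54.00000 → v1 = (1.00000, 0.55556, 0.27778)
Gv1 = (11.16667, 7.11111, 2.50000); divide by 11.16667 → v2 = (1.00000, 0.63682, 0.22388)
Gv2 = (11.11443, 6.89552, 2.77114); divide by 11.11443 → v3 = (1.00000, 0.62041, 0.24933)
Requested entry of v3: 1671/6702 = 0.2493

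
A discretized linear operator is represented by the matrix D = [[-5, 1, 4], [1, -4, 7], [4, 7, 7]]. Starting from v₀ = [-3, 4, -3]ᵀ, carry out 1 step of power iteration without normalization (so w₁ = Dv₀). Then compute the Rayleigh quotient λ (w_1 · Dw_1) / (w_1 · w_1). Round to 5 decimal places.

w1 = Dv₀ = ((-5)·(-3) + 1·4 + 4·(-3); 1·(-3) + (-4)·4 + 7·(-3); 4·(-3) + 7·4 + 7·(-3)) = (7, -40, -5)
Dw1 = (-95, 132, -287)
w1·Dw1 = 7·(-95) + (-40)·132 + (-5)·(-287) = -4510; w1·w1 = 7·7 + (-40)·(-40) + (-5)·(-5) = 1674
λ ≈ -4510/1674 = -2.69415

-2.69415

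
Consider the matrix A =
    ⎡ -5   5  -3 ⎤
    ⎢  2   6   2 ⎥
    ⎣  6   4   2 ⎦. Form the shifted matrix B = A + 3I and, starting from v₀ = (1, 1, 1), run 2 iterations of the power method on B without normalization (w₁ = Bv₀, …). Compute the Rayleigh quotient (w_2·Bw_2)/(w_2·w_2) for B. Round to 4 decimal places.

μ ≈ 10.8695

B = A + 3I has rows (-2, 5, -3); (2, 9, 2); (6, 4, 5)
w1 = Bv₀ = (0, 13, 15)
w2 = Bw1 = (20, 147, 127)
Bw2 = (314, 1617, 1343)
w2·Bw2 = 414540; w2·w2 = 38138; μ ≈ 414540/38138 = 10.8695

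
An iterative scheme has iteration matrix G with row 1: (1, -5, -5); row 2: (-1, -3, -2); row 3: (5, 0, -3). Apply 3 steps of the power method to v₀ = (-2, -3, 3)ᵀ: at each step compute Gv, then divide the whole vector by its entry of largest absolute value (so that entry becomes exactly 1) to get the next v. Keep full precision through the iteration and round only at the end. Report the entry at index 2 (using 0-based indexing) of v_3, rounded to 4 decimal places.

-0.6815

Gv0 = (-2.00000, 5.00000, -19.00000); divide by -19.00000 → v1 = (0.10526, -0.26316, 1.00000)
Gv1 = (-3.57895, -1.31579, -2.47368); divide by -3.57895 → v2 = (1.00000, 0.36765, 0.69118)
Gv2 = (-4.29412, -3.48529, 2.92647); divide by -4.29412 → v3 = (1.00000, 0.81164, -0.68151)
Requested entry of v3: 199/-292 = -0.6815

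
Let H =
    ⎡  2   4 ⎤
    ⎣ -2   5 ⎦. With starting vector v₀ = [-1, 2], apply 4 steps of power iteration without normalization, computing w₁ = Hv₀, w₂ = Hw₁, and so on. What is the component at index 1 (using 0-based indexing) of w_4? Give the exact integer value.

-24

w1 = Hv₀ = (2·(-1) + 4·2; (-2)·(-1) + 5·2) = (6, 12)
w2 = Hw1 = (2·6 + 4·12; (-2)·6 + 5·12) = (60, 48)
w3 = Hw2 = (312, 120)
w4 = Hw3 = (1104, -24)
The requested component of w4 is -24.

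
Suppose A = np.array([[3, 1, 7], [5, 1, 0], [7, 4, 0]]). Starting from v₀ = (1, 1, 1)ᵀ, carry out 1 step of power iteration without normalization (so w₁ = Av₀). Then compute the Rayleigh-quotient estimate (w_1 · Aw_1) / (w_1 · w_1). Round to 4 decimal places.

9.9029

w1 = Av₀ = (3·1 + 1·1 + 7·1; 5·1 + 1·1 + 0·1; 7·1 + 4·1 + 0·1) = (11, 6, 11)
Aw1 = (116, 61, 101)
w1·Aw1 = 11·116 + 6·61 + 11·101 = 2753; w1·w1 = 11·11 + 6·6 + 11·11 = 278
λ ≈ 2753/278 = 9.9029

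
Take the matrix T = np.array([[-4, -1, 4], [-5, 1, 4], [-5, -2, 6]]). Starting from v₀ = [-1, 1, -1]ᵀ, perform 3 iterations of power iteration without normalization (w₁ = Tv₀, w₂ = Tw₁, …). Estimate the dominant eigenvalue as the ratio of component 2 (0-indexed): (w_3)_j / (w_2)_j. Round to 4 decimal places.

w1 = Tv₀ = (-1, 2, -3)
w2 = Tw1 = (-10, -5, -17)
w3 = Tw2 = (-23, -23, -42)
Ratio at component: -42 / -17 = 2.4706

2.4706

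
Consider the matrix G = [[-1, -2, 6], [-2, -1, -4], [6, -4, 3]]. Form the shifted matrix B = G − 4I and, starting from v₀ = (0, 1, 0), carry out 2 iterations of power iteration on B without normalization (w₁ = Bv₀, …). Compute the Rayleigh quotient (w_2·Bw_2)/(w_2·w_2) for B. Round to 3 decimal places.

B = G − 4I has rows (-5, -2, 6); (-2, -5, -4); (6, -4, -1)
w1 = Bv₀ = ((-5)·0 + (-2)·1 + 6·0; (-2)·0 + (-5)·1 + (-4)·0; 6·0 + (-4)·1 + (-1)·0) = (-2, -5, -4)
w2 = Bw1 = ((-5)·(-2) + (-2)·(-5) + 6·(-4); (-2)·(-2) + (-5)·(-5) + (-4)·(-4); 6·(-2) + (-4)·(-5) + (-1)·(-4)) = (-4, 45, 12)
Bw2 = (2, -265, -216)
w2·Bw2 = -14525; w2·w2 = 2185; μ ≈ -14525/2185 = -6.648

-6.648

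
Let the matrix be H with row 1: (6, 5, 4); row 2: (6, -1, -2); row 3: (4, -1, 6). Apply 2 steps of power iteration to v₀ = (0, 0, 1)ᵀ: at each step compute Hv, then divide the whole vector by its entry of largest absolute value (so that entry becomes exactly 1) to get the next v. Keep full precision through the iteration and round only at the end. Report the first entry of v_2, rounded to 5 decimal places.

Hv0 = (4.000000, -2.000000, 6.000000); divide by 6.000000 → v1 = (0.666667, -0.333333, 1.000000)
Hv1 = (6.333333, 2.333333, 9.000000); divide by 9.000000 → v2 = (0.703704, 0.259259, 1.000000)
Requested entry of v2: 38/54 = 0.70370

0.70370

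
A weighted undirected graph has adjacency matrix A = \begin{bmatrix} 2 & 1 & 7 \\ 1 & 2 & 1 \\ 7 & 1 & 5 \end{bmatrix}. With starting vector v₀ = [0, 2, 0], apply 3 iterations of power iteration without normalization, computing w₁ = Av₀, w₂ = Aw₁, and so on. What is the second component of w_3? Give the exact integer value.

74

w1 = Av₀ = (2, 4, 2)
w2 = Aw1 = (22, 12, 28)
w3 = Aw2 = (252, 74, 306)
The requested component of w3 is 74.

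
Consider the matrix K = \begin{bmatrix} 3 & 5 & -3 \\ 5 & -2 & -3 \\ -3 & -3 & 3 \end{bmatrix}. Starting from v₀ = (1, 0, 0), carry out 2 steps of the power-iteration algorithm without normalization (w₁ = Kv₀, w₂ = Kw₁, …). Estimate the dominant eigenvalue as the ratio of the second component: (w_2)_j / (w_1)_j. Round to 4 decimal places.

2.8000

w1 = Kv₀ = (3, 5, -3)
w2 = Kw1 = (43, 14, -33)
Ratio at component: 14 / 5 = 2.8000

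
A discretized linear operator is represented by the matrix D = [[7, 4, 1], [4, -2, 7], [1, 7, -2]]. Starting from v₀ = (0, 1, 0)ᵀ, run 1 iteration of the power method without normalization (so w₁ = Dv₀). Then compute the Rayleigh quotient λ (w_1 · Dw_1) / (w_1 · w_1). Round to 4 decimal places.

-2.8696

w1 = Dv₀ = (7·0 + 4·1 + 1·0; 4·0 + (-2)·1 + 7·0; 1·0 + 7·1 + (-2)·0) = (4, -2, 7)
Dw1 = (27, 69, -24)
w1·Dw1 = 4·27 + (-2)·69 + 7·(-24) = -198; w1·w1 = 4·4 + (-2)·(-2) + 7·7 = 69
λ ≈ -198/69 = -2.8696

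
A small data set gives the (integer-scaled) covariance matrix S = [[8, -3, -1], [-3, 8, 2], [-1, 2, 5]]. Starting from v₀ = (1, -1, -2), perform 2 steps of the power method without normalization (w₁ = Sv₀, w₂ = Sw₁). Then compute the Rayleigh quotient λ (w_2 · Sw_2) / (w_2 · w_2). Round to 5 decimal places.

11.60085

w1 = Sv₀ = (8·1 + (-3)·(-1) + (-1)·(-2); (-3)·1 + 8·(-1) + 2·(-2); (-1)·1 + 2·(-1) + 5·(-2)) = (13, -15, -13)
w2 = Sw1 = (8·13 + (-3)·(-15) + (-1)·(-13); (-3)·13 + 8·(-15) + 2·(-13); (-1)·13 + 2·(-15) + 5·(-13)) = (162, -185, -108)
Sw2 = (1959, -2182, -1072)
w2·Sw2 = 162·1959 + (-185)·(-2182) + (-108)·(-1072) = 836804; w2·w2 = 162·162 + (-185)·(-185) + (-108)·(-108) = 72133
λ ≈ 836804/72133 = 11.60085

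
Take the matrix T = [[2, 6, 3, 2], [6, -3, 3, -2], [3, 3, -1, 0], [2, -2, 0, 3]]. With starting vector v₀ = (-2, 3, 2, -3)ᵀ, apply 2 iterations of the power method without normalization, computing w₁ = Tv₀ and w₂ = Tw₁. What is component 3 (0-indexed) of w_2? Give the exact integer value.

w1 = Tv₀ = (14, -9, 1, -19)
w2 = Tw1 = (-61, 152, 14, -11)
The requested component of w2 is -11.

-11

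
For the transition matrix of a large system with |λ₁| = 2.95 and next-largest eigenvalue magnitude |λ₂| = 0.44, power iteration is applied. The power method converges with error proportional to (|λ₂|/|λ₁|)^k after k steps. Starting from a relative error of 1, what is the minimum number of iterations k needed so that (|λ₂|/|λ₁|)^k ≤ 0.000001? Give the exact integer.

|λ₂/λ₁| = 0.44/2.95 = 0.14915
Need k ≥ ln(0.000001) / ln(0.14915) = -13.8155 / -1.9028 ≈ 7.261
Smallest integer k satisfying the bound: 8

8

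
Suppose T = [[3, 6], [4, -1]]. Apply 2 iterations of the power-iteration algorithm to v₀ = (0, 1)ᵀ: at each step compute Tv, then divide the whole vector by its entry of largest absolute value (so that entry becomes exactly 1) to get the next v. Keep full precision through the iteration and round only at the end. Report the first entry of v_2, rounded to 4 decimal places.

0.4800

Tv0 = (6.00000, -1.00000); divide by 6.00000 → v1 = (1.00000, -0.16667)
Tv1 = (2.00000, 4.16667); divide by 4.16667 → v2 = (0.48000, 1.00000)
Requested entry of v2: 12/25 = 0.4800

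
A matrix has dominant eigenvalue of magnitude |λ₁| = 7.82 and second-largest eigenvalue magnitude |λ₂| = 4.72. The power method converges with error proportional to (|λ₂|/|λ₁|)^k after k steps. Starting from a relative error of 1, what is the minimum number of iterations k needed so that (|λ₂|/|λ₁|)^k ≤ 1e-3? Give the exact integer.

14

|λ₂/λ₁| = 4.72/7.82 = 0.60358
Need k ≥ ln(1e-3) / ln(0.60358) = -6.9078 / -0.5049 ≈ 13.682
Smallest integer k satisfying the bound: 14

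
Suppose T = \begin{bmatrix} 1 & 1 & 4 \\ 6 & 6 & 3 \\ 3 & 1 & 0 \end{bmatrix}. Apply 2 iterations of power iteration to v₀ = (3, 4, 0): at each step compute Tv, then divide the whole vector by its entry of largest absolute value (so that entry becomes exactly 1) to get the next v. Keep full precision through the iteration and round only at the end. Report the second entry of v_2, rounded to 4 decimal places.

1.0000

Tv0 = (7.00000, 42.00000, 13.00000); divide by 42.00000 → v1 = (0.16667, 1.00000, 0.30952)
Tv1 = (2.40476, 7.92857, 1.50000); divide by 7.92857 → v2 = (0.30330, 1.00000, 0.18919)
Requested entry of v2: 333/333 = 1.0000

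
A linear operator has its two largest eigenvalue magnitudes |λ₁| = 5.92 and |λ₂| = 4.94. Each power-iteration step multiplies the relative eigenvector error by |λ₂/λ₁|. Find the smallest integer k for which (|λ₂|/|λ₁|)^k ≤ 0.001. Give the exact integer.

|λ₂/λ₁| = 4.94/5.92 = 0.83446
Need k ≥ ln(0.001) / ln(0.83446) = -6.9078 / -0.1810 ≈ 38.170
Smallest integer k satisfying the bound: 39

39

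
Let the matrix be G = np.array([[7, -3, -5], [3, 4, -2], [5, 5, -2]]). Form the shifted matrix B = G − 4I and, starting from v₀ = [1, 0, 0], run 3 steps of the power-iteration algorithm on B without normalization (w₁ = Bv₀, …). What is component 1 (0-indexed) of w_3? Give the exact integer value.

B = G − 4I has rows (3, -3, -5); (3, 0, -2); (5, 5, -6)
w1 = Bv₀ = (3·1 + (-3)·0 + (-5)·0; 3·1 + 0·0 + (-2)·0; 5·1 + 5·0 + (-6)·0) = (3, 3, 5)
w2 = Bw1 = (3·3 + (-3)·3 + (-5)·5; 3·3 + 0·3 + (-2)·5; 5·3 + 5·3 + (-6)·5) = (-25, -1, 0)
w3 = Bw2 = (-72, -75, -130)
Requested component of w3: -75

-75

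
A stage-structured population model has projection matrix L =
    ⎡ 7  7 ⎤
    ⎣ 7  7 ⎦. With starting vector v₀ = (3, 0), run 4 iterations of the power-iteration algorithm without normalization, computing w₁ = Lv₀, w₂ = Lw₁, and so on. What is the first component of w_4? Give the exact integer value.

57624

w1 = Lv₀ = (7·3 + 7·0; 7·3 + 7·0) = (21, 21)
w2 = Lw1 = (7·21 + 7·21; 7·21 + 7·21) = (294, 294)
w3 = Lw2 = (4116, 4116)
w4 = Lw3 = (57624, 57624)
The requested component of w4 is 57624.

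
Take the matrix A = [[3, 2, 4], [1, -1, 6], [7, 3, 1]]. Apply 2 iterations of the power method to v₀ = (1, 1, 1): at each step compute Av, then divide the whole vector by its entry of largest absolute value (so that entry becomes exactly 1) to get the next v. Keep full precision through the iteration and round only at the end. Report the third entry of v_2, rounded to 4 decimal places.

1.0000

Av0 = (9.00000, 6.00000, 11.00000); divide by 11.00000 → v1 = (0.81818, 0.54545, 1.00000)
Av1 = (7.54545, 6.27273, 8.36364); divide by 8.36364 → v2 = (0.90217, 0.75000, 1.00000)
Requested entry of v2: 92/92 = 1.0000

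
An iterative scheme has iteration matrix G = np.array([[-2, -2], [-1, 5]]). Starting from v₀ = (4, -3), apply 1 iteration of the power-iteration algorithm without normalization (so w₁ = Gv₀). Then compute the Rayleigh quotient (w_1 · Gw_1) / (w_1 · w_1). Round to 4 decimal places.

λ ≈ 4.6110

w1 = Gv₀ = ((-2)·4 + (-2)·(-3); (-1)·4 + 5·(-3)) = (-2, -19)
Gw1 = (42, -93)
w1·Gw1 = (-2)·42 + (-19)·(-93) = 1683; w1·w1 = (-2)·(-2) + (-19)·(-19) = 365
λ ≈ 1683/365 = 4.6110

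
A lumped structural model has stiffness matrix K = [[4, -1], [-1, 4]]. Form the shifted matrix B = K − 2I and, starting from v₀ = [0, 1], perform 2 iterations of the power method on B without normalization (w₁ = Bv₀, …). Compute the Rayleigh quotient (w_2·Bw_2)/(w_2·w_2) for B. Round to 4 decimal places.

B = K − 2I has rows (2, -1); (-1, 2)
w1 = Bv₀ = (-1, 2)
w2 = Bw1 = (-4, 5)
Bw2 = (-13, 14)
w2·Bw2 = 122; w2·w2 = 41; μ ≈ 122/41 = 2.9756

2.9756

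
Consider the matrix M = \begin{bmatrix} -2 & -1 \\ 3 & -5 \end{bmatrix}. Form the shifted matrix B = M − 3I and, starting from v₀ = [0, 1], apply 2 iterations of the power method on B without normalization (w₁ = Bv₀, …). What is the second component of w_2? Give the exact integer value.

B = M − 3I has rows (-5, -1); (3, -8)
w1 = Bv₀ = ((-5)·0 + (-1)·1; 3·0 + (-8)·1) = (-1, -8)
w2 = Bw1 = ((-5)·(-1) + (-1)·(-8); 3·(-1) + (-8)·(-8)) = (13, 61)
Requested component of w2: 61

61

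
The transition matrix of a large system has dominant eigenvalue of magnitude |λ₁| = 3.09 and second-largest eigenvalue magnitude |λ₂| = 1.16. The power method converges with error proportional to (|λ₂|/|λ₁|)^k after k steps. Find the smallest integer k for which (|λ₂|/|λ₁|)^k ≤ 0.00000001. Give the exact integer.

|λ₂/λ₁| = 1.16/3.09 = 0.37540
Need k ≥ ln(0.00000001) / ln(0.37540) = -18.4207 / -0.9798 ≈ 18.801
Smallest integer k satisfying the bound: 19

19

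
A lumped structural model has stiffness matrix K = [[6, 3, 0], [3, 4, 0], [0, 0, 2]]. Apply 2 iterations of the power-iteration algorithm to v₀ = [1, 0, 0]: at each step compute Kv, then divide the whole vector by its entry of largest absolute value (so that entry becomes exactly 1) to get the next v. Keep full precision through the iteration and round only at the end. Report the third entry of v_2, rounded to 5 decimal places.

0.00000

Kv0 = (6.000000, 3.000000, 0.000000); divide by 6.000000 → v1 = (1.000000, 0.500000, 0.000000)
Kv1 = (7.500000, 5.000000, 0.000000); divide by 7.500000 → v2 = (1.000000, 0.666667, 0.000000)
Requested entry of v2: 0/45 = 0.00000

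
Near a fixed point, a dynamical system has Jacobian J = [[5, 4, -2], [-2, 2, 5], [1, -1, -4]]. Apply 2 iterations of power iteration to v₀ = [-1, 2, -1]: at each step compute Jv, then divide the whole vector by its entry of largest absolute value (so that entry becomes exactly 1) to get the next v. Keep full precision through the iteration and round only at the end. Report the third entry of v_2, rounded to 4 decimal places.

Jv0 = (5.00000, 1.00000, 1.00000); divide by 5.00000 → v1 = (1.00000, 0.20000, 0.20000)
Jv1 = (5.40000, -0.60000, 0.00000); divide by 5.40000 → v2 = (1.00000, -0.11111, 0.00000)
Requested entry of v2: 0/27 = 0.0000

0.0000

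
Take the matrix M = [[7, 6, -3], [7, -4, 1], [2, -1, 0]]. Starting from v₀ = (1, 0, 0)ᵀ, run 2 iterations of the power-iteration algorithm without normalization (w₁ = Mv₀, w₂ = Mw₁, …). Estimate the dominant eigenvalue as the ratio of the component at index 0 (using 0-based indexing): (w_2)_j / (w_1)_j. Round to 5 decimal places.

λ ≈ 12.14286

w1 = Mv₀ = (7·1 + 6·0 + (-3)·0; 7·1 + (-4)·0 + 1·0; 2·1 + (-1)·0 + 0·0) = (7, 7, 2)
w2 = Mw1 = (7·7 + 6·7 + (-3)·2; 7·7 + (-4)·7 + 1·2; 2·7 + (-1)·7 + 0·2) = (85, 23, 7)
Ratio at component: 85 / 7 = 12.14286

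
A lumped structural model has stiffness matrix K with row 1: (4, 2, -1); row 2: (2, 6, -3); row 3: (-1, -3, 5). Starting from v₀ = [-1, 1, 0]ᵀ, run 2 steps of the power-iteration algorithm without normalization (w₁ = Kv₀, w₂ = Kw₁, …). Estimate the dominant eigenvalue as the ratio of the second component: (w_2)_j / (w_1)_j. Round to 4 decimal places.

6.5000

w1 = Kv₀ = (4·(-1) + 2·1 + (-1)·0; 2·(-1) + 6·1 + (-3)·0; (-1)·(-1) + (-3)·1 + 5·0) = (-2, 4, -2)
w2 = Kw1 = (4·(-2) + 2·4 + (-1)·(-2); 2·(-2) + 6·4 + (-3)·(-2); (-1)·(-2) + (-3)·4 + 5·(-2)) = (2, 26, -20)
Ratio at component: 26 / 4 = 6.5000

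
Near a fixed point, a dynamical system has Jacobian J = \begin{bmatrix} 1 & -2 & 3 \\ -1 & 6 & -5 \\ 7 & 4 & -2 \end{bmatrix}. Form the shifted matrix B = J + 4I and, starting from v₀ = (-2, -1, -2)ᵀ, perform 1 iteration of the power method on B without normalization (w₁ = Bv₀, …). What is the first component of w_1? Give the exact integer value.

-14

B = J + 4I has rows (5, -2, 3); (-1, 10, -5); (7, 4, 2)
w1 = Bv₀ = (5·(-2) + (-2)·(-1) + 3·(-2); (-1)·(-2) + 10·(-1) + (-5)·(-2); 7·(-2) + 4·(-1) + 2·(-2)) = (-14, 2, -22)
Requested component of w1: -14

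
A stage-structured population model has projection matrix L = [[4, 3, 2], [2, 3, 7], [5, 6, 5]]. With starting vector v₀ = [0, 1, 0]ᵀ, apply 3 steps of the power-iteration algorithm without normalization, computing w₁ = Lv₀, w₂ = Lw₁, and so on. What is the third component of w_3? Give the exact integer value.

w1 = Lv₀ = (4·0 + 3·1 + 2·0; 2·0 + 3·1 + 7·0; 5·0 + 6·1 + 5·0) = (3, 3, 6)
w2 = Lw1 = (4·3 + 3·3 + 2·6; 2·3 + 3·3 + 7·6; 5·3 + 6·3 + 5·6) = (33, 57, 63)
w3 = Lw2 = (429, 678, 822)
The requested component of w3 is 822.

822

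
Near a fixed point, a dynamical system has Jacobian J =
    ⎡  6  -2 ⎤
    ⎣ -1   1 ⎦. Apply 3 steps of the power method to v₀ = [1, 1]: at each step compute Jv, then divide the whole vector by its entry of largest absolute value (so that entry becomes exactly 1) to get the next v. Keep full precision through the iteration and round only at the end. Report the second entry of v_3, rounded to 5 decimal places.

Jv0 = (4.000000, 0.000000); divide by 4.000000 → v1 = (1.000000, 0.000000)
Jv1 = (6.000000, -1.000000); divide by 6.000000 → v2 = (1.000000, -0.166667)
Jv2 = (6.333333, -1.166667); divide by 6.333333 → v3 = (1.000000, -0.184211)
Requested entry of v3: -28/152 = -0.18421

-0.18421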